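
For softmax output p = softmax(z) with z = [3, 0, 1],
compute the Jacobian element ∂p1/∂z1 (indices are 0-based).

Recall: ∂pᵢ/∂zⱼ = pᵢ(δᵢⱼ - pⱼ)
∂p1/∂z1 = 0.04025

p = softmax(z) = [0.8438, 0.04201, 0.1142]
p1 = 0.04201

∂p1/∂z1 = p1(1 - p1) = 0.04201 × (1 - 0.04201) = 0.04025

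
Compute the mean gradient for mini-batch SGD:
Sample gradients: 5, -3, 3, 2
Average gradient = 1.75

Average = (1/4)(5 + -3 + 3 + 2) = 7/4 = 1.75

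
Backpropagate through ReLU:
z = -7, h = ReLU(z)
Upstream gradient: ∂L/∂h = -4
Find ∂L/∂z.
∂L/∂z = 0

h = ReLU(-7) = 0
Since z < 0: ∂h/∂z = 0
∂L/∂z = ∂L/∂h · ∂h/∂z = -4 × 0 = 0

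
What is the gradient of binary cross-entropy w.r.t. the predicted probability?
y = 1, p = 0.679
∂L/∂p = -1.473

∂L/∂p = -y/p + (1-y)/(1-p) = -1/0.679 + 0 = -1.473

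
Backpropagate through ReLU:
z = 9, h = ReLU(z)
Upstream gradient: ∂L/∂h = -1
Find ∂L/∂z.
∂L/∂z = -1

h = ReLU(9) = 9
Since z > 0: ∂h/∂z = 1
∂L/∂z = ∂L/∂h · ∂h/∂z = -1 × 1 = -1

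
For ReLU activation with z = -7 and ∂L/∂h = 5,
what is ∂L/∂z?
∂L/∂z = 0

h = ReLU(-7) = 0
Since z < 0: ∂h/∂z = 0
∂L/∂z = ∂L/∂h · ∂h/∂z = 5 × 0 = 0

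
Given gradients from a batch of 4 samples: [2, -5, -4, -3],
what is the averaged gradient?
Average gradient = -2.5

Average = (1/4)(2 + -5 + -4 + -3) = -10/4 = -2.5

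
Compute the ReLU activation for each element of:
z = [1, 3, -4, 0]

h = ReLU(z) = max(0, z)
h = [1, 3, 0, 0]

ReLU applied element-wise: max(0,1)=1, max(0,3)=3, max(0,-4)=0, max(0,0)=0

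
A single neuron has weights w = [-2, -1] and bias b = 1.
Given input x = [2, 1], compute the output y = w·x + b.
y = -4

y = (-2)(2) + (-1)(1) + 1 = -4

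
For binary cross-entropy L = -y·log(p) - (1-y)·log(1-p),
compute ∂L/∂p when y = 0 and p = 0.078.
∂L/∂p = 1.085

∂L/∂p = -y/p + (1-y)/(1-p) = 0 + 1/0.922 = 1.085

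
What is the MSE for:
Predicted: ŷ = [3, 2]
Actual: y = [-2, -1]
MSE = 17

MSE = (1/2)((3--2)² + (2--1)²) = (1/2)(25 + 9) = 17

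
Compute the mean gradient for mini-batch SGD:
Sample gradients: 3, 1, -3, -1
Average gradient = 0

Average = (1/4)(3 + 1 + -3 + -1) = 0/4 = 0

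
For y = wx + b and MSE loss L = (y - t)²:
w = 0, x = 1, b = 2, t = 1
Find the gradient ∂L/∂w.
∂L/∂w = 2

y = wx + b = (0)(1) + 2 = 2
∂L/∂y = 2(y - t) = 2(2 - 1) = 2
∂y/∂w = x = 1
∂L/∂w = ∂L/∂y · ∂y/∂w = 2 × 1 = 2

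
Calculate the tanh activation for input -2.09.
-0.9699

tanh(-2.09) = (e^(-2.09) - e^(2.09))/(e^(-2.09) + e^(2.09)) = -0.9699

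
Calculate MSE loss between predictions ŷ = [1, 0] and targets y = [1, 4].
MSE = 8

MSE = (1/2)((1-1)² + (0-4)²) = (1/2)(0 + 16) = 8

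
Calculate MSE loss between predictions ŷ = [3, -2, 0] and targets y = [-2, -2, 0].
MSE = 8.333

MSE = (1/3)((3--2)² + (-2--2)² + (0-0)²) = (1/3)(25 + 0 + 0) = 8.333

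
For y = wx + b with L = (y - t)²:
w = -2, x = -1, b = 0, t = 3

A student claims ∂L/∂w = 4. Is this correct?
Incorrect

y = (-2)(-1) + 0 = 2
∂L/∂y = 2(y - t) = 2(2 - 3) = -2
∂y/∂w = x = -1
∂L/∂w = -2 × -1 = 2

Claimed value: 4
Incorrect: The correct gradient is 2.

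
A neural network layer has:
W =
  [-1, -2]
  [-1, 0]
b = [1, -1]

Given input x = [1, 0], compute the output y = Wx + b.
y = [0, -2]

Wx = [-1×1 + -2×0, -1×1 + 0×0]
   = [-1, -1]
y = Wx + b = [-1 + 1, -1 + -1] = [0, -2]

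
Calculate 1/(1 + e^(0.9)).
0.2891

sigmoid(-0.9) = 1/(1 + e^(0.9)) = 1/(1 + 2.46) = 0.2891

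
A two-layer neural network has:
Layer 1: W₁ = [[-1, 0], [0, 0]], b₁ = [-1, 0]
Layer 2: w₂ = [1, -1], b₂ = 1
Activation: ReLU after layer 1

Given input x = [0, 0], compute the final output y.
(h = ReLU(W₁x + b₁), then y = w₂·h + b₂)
y = 1

Layer 1 pre-activation: z₁ = [-1, 0]
After ReLU: h = [0, 0]
Layer 2 output: y = 1×0 + -1×0 + 1 = 1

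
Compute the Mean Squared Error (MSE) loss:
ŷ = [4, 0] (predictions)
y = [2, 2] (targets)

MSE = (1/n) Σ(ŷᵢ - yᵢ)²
MSE = 4

MSE = (1/2)((4-2)² + (0-2)²) = (1/2)(4 + 4) = 4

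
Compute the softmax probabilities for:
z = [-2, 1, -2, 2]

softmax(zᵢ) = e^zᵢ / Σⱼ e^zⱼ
p = [0.013, 0.2619, 0.013, 0.712]

exp(z) = [0.1353, 2.718, 0.1353, 7.389]
Sum = 10.38
p = [0.013, 0.2619, 0.013, 0.712]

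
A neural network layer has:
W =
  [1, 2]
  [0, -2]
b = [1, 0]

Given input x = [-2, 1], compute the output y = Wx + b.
y = [1, -2]

Wx = [1×-2 + 2×1, 0×-2 + -2×1]
   = [0, -2]
y = Wx + b = [0 + 1, -2 + 0] = [1, -2]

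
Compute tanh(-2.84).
-0.9932

tanh(-2.84) = (e^(-2.84) - e^(2.84))/(e^(-2.84) + e^(2.84)) = -0.9932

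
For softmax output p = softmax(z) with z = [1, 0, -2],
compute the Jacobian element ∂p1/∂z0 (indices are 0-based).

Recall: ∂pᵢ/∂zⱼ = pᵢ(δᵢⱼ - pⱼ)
∂p1/∂z0 = -0.183

p = softmax(z) = [0.7054, 0.2595, 0.03512]
p1 = 0.2595, p0 = 0.7054

∂p1/∂z0 = -p1 × p0 = -0.2595 × 0.7054 = -0.183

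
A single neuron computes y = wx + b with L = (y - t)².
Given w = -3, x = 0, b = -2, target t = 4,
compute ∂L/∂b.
∂L/∂b = -12

y = wx + b = (-3)(0) + -2 = -2
∂L/∂y = 2(y - t) = 2(-2 - 4) = -12
∂y/∂b = 1
∂L/∂b = ∂L/∂y · ∂y/∂b = -12 × 1 = -12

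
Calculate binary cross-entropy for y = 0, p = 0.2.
L = 0.2231

L = -0·log(0.2) - 1·log(0.8) = -log(0.8) = 0.2231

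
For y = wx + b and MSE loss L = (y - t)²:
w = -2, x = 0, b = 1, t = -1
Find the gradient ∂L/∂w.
∂L/∂w = 0

y = wx + b = (-2)(0) + 1 = 1
∂L/∂y = 2(y - t) = 2(1 - -1) = 4
∂y/∂w = x = 0
∂L/∂w = ∂L/∂y · ∂y/∂w = 4 × 0 = 0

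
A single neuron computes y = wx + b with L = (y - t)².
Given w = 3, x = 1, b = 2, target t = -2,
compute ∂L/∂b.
∂L/∂b = 14

y = wx + b = (3)(1) + 2 = 5
∂L/∂y = 2(y - t) = 2(5 - -2) = 14
∂y/∂b = 1
∂L/∂b = ∂L/∂y · ∂y/∂b = 14 × 1 = 14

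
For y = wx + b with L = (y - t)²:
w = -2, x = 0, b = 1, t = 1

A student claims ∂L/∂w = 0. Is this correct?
Correct

y = (-2)(0) + 1 = 1
∂L/∂y = 2(y - t) = 2(1 - 1) = 0
∂y/∂w = x = 0
∂L/∂w = 0 × 0 = 0

Claimed value: 0
Correct: The correct gradient is 0.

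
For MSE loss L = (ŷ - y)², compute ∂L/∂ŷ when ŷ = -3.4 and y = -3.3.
∂L/∂ŷ = -0.2

∂L/∂ŷ = 2(ŷ - y) = 2(-3.4 - -3.3) = 2(-0.1) = -0.2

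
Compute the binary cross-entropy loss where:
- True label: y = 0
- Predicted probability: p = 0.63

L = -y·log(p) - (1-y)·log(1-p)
L = 0.9943

L = -0·log(0.63) - 1·log(0.37) = -log(0.37) = 0.9943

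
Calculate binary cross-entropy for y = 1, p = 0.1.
L = 2.303

L = -1·log(0.1) - 0·log(0.9) = -log(0.1) = 2.303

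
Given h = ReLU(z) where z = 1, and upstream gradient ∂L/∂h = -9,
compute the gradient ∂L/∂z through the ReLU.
∂L/∂z = -9

h = ReLU(1) = 1
Since z > 0: ∂h/∂z = 1
∂L/∂z = ∂L/∂h · ∂h/∂z = -9 × 1 = -9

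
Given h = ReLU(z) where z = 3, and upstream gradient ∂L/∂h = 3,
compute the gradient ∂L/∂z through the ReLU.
∂L/∂z = 3

h = ReLU(3) = 3
Since z > 0: ∂h/∂z = 1
∂L/∂z = ∂L/∂h · ∂h/∂z = 3 × 1 = 3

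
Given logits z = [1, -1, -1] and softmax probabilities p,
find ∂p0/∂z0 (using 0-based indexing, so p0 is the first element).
∂p0/∂z0 = 0.1676

p = softmax(z) = [0.787, 0.1065, 0.1065]
p0 = 0.787

∂p0/∂z0 = p0(1 - p0) = 0.787 × (1 - 0.787) = 0.1676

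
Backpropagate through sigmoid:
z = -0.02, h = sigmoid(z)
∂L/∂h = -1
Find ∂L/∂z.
∂L/∂z = -0.25

σ(-0.02) = 0.495
σ'(-0.02) = σ(-0.02)(1 - σ(-0.02)) = 0.495 × 0.505 = 0.25
∂L/∂z = ∂L/∂h · σ'(z) = -1 × 0.25 = -0.25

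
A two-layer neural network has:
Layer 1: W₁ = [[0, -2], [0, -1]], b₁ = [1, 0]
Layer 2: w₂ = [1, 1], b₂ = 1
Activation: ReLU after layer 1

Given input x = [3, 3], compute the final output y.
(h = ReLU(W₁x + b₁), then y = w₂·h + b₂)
y = 1

Layer 1 pre-activation: z₁ = [-5, -3]
After ReLU: h = [0, 0]
Layer 2 output: y = 1×0 + 1×0 + 1 = 1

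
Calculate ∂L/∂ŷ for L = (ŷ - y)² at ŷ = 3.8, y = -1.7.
∂L/∂ŷ = 11.0

∂L/∂ŷ = 2(ŷ - y) = 2(3.8 - -1.7) = 2(5.5) = 11.0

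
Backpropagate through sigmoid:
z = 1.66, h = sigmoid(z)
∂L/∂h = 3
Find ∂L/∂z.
∂L/∂z = 0.4027

σ(1.66) = 0.8402
σ'(1.66) = σ(1.66)(1 - σ(1.66)) = 0.8402 × 0.1598 = 0.1342
∂L/∂z = ∂L/∂h · σ'(z) = 3 × 0.1342 = 0.4027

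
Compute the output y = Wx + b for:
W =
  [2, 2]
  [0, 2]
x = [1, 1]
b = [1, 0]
y = [5, 2]

Wx = [2×1 + 2×1, 0×1 + 2×1]
   = [4, 2]
y = Wx + b = [4 + 1, 2 + 0] = [5, 2]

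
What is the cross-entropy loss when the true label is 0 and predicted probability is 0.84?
L = 1.833

L = -0·log(0.84) - 1·log(0.16) = -log(0.16) = 1.833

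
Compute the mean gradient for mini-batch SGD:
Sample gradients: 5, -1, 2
Average gradient = 2

Average = (1/3)(5 + -1 + 2) = 6/3 = 2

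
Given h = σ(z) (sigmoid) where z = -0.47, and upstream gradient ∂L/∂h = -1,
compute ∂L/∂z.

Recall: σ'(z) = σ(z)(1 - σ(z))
∂L/∂z = -0.2367

σ(-0.47) = 0.3846
σ'(-0.47) = σ(-0.47)(1 - σ(-0.47)) = 0.3846 × 0.6154 = 0.2367
∂L/∂z = ∂L/∂h · σ'(z) = -1 × 0.2367 = -0.2367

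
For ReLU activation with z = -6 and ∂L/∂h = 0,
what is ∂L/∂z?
∂L/∂z = 0

h = ReLU(-6) = 0
Since z < 0: ∂h/∂z = 0
∂L/∂z = ∂L/∂h · ∂h/∂z = 0 × 0 = 0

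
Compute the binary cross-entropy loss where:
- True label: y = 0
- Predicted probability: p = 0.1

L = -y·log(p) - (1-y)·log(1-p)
L = 0.1054

L = -0·log(0.1) - 1·log(0.9) = -log(0.9) = 0.1054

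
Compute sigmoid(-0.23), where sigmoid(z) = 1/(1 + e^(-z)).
0.4428

sigmoid(-0.23) = 1/(1 + e^(0.23)) = 1/(1 + 1.259) = 0.4428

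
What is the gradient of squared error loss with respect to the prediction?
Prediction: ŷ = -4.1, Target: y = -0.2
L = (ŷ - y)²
∂L/∂ŷ = -7.8

∂L/∂ŷ = 2(ŷ - y) = 2(-4.1 - -0.2) = 2(-3.9) = -7.8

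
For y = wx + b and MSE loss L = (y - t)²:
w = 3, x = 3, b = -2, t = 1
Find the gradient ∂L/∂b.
∂L/∂b = 12

y = wx + b = (3)(3) + -2 = 7
∂L/∂y = 2(y - t) = 2(7 - 1) = 12
∂y/∂b = 1
∂L/∂b = ∂L/∂y · ∂y/∂b = 12 × 1 = 12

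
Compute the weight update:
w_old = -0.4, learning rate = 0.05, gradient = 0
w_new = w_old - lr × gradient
w_new = -0.4

w_new = w - η·∂L/∂w = -0.4 - 0.05×(0) = -0.4 - (0) = -0.4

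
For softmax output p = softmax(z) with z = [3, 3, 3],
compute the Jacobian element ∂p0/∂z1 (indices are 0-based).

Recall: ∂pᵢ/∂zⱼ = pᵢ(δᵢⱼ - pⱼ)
∂p0/∂z1 = -0.1111

p = softmax(z) = [0.3333, 0.3333, 0.3333]
p0 = 0.3333, p1 = 0.3333

∂p0/∂z1 = -p0 × p1 = -0.3333 × 0.3333 = -0.1111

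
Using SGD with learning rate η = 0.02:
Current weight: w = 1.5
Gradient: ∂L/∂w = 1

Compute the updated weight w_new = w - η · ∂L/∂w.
w_new = 1.48

w_new = w - η·∂L/∂w = 1.5 - 0.02×(1) = 1.5 - (0.02) = 1.48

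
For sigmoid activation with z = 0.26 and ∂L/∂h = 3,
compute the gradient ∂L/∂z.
∂L/∂z = 0.7375

σ(0.26) = 0.5646
σ'(0.26) = σ(0.26)(1 - σ(0.26)) = 0.5646 × 0.4354 = 0.2458
∂L/∂z = ∂L/∂h · σ'(z) = 3 × 0.2458 = 0.7375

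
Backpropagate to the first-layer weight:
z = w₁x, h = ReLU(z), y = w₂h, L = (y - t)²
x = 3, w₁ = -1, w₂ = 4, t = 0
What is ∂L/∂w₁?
∂L/∂w₁ = 0

Forward pass:
z = w₁x = -1×3 = -3
h = ReLU(-3) = 0
y = w₂h = 4×0 = 0

Backward pass:
∂L/∂y = 2(y - t) = 2(0 - 0) = 0
∂y/∂h = w₂ = 4
∂h/∂z = 0 (ReLU derivative)
∂z/∂w₁ = x = 3

∂L/∂w₁ = 0 × 4 × 0 × 3 = 0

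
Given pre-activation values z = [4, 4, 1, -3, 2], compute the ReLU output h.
h = [4, 4, 1, 0, 2]

ReLU applied element-wise: max(0,4)=4, max(0,4)=4, max(0,1)=1, max(0,-3)=0, max(0,2)=2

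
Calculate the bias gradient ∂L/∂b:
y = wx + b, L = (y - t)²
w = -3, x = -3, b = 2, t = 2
∂L/∂b = 18

y = wx + b = (-3)(-3) + 2 = 11
∂L/∂y = 2(y - t) = 2(11 - 2) = 18
∂y/∂b = 1
∂L/∂b = ∂L/∂y · ∂y/∂b = 18 × 1 = 18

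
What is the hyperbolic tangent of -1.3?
-0.8617

tanh(-1.3) = (e^(-1.3) - e^(1.3))/(e^(-1.3) + e^(1.3)) = -0.8617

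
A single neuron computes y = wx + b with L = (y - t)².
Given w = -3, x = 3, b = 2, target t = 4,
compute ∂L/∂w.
∂L/∂w = -66

y = wx + b = (-3)(3) + 2 = -7
∂L/∂y = 2(y - t) = 2(-7 - 4) = -22
∂y/∂w = x = 3
∂L/∂w = ∂L/∂y · ∂y/∂w = -22 × 3 = -66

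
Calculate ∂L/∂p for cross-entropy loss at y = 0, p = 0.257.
∂L/∂p = 1.346

∂L/∂p = -y/p + (1-y)/(1-p) = 0 + 1/0.743 = 1.346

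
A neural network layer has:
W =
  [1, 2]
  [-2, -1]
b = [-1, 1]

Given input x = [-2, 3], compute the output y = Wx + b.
y = [3, 2]

Wx = [1×-2 + 2×3, -2×-2 + -1×3]
   = [4, 1]
y = Wx + b = [4 + -1, 1 + 1] = [3, 2]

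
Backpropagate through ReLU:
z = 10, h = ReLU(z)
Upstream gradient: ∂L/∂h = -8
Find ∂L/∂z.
∂L/∂z = -8

h = ReLU(10) = 10
Since z > 0: ∂h/∂z = 1
∂L/∂z = ∂L/∂h · ∂h/∂z = -8 × 1 = -8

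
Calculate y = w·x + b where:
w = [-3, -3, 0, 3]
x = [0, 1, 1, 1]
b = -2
y = -2

y = (-3)(0) + (-3)(1) + (0)(1) + (3)(1) + -2 = -2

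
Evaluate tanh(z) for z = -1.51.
-0.9069

tanh(-1.51) = (e^(-1.51) - e^(1.51))/(e^(-1.51) + e^(1.51)) = -0.9069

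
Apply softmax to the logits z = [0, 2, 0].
p = [0.1065, 0.787, 0.1065]

exp(z) = [1, 7.389, 1]
Sum = 9.389
p = [0.1065, 0.787, 0.1065]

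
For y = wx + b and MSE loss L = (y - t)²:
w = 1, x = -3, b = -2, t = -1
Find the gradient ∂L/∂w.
∂L/∂w = 24

y = wx + b = (1)(-3) + -2 = -5
∂L/∂y = 2(y - t) = 2(-5 - -1) = -8
∂y/∂w = x = -3
∂L/∂w = ∂L/∂y · ∂y/∂w = -8 × -3 = 24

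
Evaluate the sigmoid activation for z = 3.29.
0.9641

sigmoid(3.29) = 1/(1 + e^(-3.29)) = 1/(1 + 0.03725) = 0.9641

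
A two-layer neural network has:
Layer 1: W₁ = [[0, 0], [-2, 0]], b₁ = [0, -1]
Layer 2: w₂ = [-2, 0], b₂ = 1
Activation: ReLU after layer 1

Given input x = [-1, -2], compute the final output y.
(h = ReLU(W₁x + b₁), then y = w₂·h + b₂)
y = 1

Layer 1 pre-activation: z₁ = [0, 1]
After ReLU: h = [0, 1]
Layer 2 output: y = -2×0 + 0×1 + 1 = 1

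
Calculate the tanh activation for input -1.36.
-0.8764

tanh(-1.36) = (e^(-1.36) - e^(1.36))/(e^(-1.36) + e^(1.36)) = -0.8764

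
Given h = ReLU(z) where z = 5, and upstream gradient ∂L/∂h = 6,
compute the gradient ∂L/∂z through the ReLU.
∂L/∂z = 6

h = ReLU(5) = 5
Since z > 0: ∂h/∂z = 1
∂L/∂z = ∂L/∂h · ∂h/∂z = 6 × 1 = 6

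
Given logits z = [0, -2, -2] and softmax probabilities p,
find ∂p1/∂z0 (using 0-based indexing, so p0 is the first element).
∂p1/∂z0 = -0.08382

p = softmax(z) = [0.787, 0.1065, 0.1065]
p1 = 0.1065, p0 = 0.787

∂p1/∂z0 = -p1 × p0 = -0.1065 × 0.787 = -0.08382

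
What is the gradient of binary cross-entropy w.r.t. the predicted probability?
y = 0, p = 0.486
∂L/∂p = 1.946

∂L/∂p = -y/p + (1-y)/(1-p) = 0 + 1/0.514 = 1.946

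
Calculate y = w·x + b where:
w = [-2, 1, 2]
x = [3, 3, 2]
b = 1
y = 2

y = (-2)(3) + (1)(3) + (2)(2) + 1 = 2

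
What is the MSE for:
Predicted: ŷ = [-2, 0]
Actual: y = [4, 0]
MSE = 18

MSE = (1/2)((-2-4)² + (0-0)²) = (1/2)(36 + 0) = 18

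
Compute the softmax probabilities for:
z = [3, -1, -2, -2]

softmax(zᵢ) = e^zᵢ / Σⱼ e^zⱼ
p = [0.9692, 0.0178, 0.0065, 0.0065]

exp(z) = [20.09, 0.3679, 0.1353, 0.1353]
Sum = 20.72
p = [0.9692, 0.0178, 0.0065, 0.0065]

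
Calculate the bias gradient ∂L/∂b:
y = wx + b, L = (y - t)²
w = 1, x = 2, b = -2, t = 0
∂L/∂b = 0

y = wx + b = (1)(2) + -2 = 0
∂L/∂y = 2(y - t) = 2(0 - 0) = 0
∂y/∂b = 1
∂L/∂b = ∂L/∂y · ∂y/∂b = 0 × 1 = 0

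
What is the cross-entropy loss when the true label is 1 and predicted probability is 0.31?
L = 1.171

L = -1·log(0.31) - 0·log(0.69) = -log(0.31) = 1.171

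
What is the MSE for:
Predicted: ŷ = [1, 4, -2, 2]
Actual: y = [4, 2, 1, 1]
MSE = 5.75

MSE = (1/4)((1-4)² + (4-2)² + (-2-1)² + (2-1)²) = (1/4)(9 + 4 + 9 + 1) = 5.75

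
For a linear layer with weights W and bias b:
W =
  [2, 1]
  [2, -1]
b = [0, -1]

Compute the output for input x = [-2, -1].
y = [-5, -4]

Wx = [2×-2 + 1×-1, 2×-2 + -1×-1]
   = [-5, -3]
y = Wx + b = [-5 + 0, -3 + -1] = [-5, -4]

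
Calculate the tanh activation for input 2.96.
0.9946

tanh(2.96) = (e^(2.96) - e^(-2.96))/(e^(2.96) + e^(-2.96)) = 0.9946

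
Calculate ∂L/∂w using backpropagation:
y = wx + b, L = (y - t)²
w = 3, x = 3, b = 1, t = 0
∂L/∂w = 60

y = wx + b = (3)(3) + 1 = 10
∂L/∂y = 2(y - t) = 2(10 - 0) = 20
∂y/∂w = x = 3
∂L/∂w = ∂L/∂y · ∂y/∂w = 20 × 3 = 60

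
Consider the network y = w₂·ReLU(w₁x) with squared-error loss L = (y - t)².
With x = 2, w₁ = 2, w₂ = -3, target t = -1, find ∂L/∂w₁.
∂L/∂w₁ = 132

Forward pass:
z = w₁x = 2×2 = 4
h = ReLU(4) = 4
y = w₂h = -3×4 = -12

Backward pass:
∂L/∂y = 2(y - t) = 2(-12 - -1) = -22
∂y/∂h = w₂ = -3
∂h/∂z = 1 (ReLU derivative)
∂z/∂w₁ = x = 2

∂L/∂w₁ = -22 × -3 × 1 × 2 = 132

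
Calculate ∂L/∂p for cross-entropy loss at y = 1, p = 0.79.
∂L/∂p = -1.266

∂L/∂p = -y/p + (1-y)/(1-p) = -1/0.79 + 0 = -1.266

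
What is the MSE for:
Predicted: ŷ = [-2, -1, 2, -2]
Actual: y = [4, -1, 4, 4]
MSE = 19

MSE = (1/4)((-2-4)² + (-1--1)² + (2-4)² + (-2-4)²) = (1/4)(36 + 0 + 4 + 36) = 19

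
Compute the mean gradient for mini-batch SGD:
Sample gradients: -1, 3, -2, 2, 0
Average gradient = 0.4

Average = (1/5)(-1 + 3 + -2 + 2 + 0) = 2/5 = 0.4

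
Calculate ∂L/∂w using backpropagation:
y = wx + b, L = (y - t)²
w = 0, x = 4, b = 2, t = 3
∂L/∂w = -8

y = wx + b = (0)(4) + 2 = 2
∂L/∂y = 2(y - t) = 2(2 - 3) = -2
∂y/∂w = x = 4
∂L/∂w = ∂L/∂y · ∂y/∂w = -2 × 4 = -8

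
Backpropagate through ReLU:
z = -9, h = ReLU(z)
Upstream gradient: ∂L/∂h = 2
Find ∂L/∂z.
∂L/∂z = 0

h = ReLU(-9) = 0
Since z < 0: ∂h/∂z = 0
∂L/∂z = ∂L/∂h · ∂h/∂z = 2 × 0 = 0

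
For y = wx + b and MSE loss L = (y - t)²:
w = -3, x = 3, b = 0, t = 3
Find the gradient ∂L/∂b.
∂L/∂b = -24

y = wx + b = (-3)(3) + 0 = -9
∂L/∂y = 2(y - t) = 2(-9 - 3) = -24
∂y/∂b = 1
∂L/∂b = ∂L/∂y · ∂y/∂b = -24 × 1 = -24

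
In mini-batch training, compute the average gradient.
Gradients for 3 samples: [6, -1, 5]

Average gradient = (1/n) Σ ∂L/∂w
Average gradient = 3.333

Average = (1/3)(6 + -1 + 5) = 10/3 = 3.333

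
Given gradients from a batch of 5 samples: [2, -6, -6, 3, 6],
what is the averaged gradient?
Average gradient = -0.2

Average = (1/5)(2 + -6 + -6 + 3 + 6) = -1/5 = -0.2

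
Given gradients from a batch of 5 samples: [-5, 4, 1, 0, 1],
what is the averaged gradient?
Average gradient = 0.2

Average = (1/5)(-5 + 4 + 1 + 0 + 1) = 1/5 = 0.2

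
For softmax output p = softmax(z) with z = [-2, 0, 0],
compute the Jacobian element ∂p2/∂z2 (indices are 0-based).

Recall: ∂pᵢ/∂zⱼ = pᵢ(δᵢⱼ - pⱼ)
∂p2/∂z2 = 0.249

p = softmax(z) = [0.06338, 0.4683, 0.4683]
p2 = 0.4683

∂p2/∂z2 = p2(1 - p2) = 0.4683 × (1 - 0.4683) = 0.249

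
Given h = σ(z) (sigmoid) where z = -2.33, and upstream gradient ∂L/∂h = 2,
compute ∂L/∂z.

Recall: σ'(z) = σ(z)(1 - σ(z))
∂L/∂z = 0.1616

σ(-2.33) = 0.08867
σ'(-2.33) = σ(-2.33)(1 - σ(-2.33)) = 0.08867 × 0.9113 = 0.08081
∂L/∂z = ∂L/∂h · σ'(z) = 2 × 0.08081 = 0.1616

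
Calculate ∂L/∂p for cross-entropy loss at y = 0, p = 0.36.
∂L/∂p = 1.562

∂L/∂p = -y/p + (1-y)/(1-p) = 0 + 1/0.64 = 1.562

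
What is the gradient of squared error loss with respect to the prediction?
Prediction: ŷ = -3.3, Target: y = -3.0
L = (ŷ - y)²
∂L/∂ŷ = -0.6

∂L/∂ŷ = 2(ŷ - y) = 2(-3.3 - -3.0) = 2(-0.3) = -0.6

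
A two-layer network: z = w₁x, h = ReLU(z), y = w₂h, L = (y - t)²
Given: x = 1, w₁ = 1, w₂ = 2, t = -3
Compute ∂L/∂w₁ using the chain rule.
∂L/∂w₁ = 20

Forward pass:
z = w₁x = 1×1 = 1
h = ReLU(1) = 1
y = w₂h = 2×1 = 2

Backward pass:
∂L/∂y = 2(y - t) = 2(2 - -3) = 10
∂y/∂h = w₂ = 2
∂h/∂z = 1 (ReLU derivative)
∂z/∂w₁ = x = 1

∂L/∂w₁ = 10 × 2 × 1 × 1 = 20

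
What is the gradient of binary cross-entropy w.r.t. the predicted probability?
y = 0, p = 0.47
∂L/∂p = 1.887

∂L/∂p = -y/p + (1-y)/(1-p) = 0 + 1/0.53 = 1.887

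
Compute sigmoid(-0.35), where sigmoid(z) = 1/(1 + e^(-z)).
0.4134

sigmoid(-0.35) = 1/(1 + e^(0.35)) = 1/(1 + 1.419) = 0.4134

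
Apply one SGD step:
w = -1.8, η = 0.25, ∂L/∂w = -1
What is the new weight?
w_new = -1.55

w_new = w - η·∂L/∂w = -1.8 - 0.25×(-1) = -1.8 - (-0.25) = -1.55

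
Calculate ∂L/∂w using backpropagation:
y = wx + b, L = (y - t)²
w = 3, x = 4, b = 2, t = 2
∂L/∂w = 96

y = wx + b = (3)(4) + 2 = 14
∂L/∂y = 2(y - t) = 2(14 - 2) = 24
∂y/∂w = x = 4
∂L/∂w = ∂L/∂y · ∂y/∂w = 24 × 4 = 96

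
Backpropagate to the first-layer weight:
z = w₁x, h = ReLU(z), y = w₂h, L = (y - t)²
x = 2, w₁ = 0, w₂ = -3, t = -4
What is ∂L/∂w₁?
∂L/∂w₁ = 0

Forward pass:
z = w₁x = 0×2 = 0
h = ReLU(0) = 0
y = w₂h = -3×0 = 0

Backward pass:
∂L/∂y = 2(y - t) = 2(0 - -4) = 8
∂y/∂h = w₂ = -3
∂h/∂z = 0 (ReLU derivative)
∂z/∂w₁ = x = 2

∂L/∂w₁ = 8 × -3 × 0 × 2 = 0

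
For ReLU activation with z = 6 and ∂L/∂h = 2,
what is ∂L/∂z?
∂L/∂z = 2

h = ReLU(6) = 6
Since z > 0: ∂h/∂z = 1
∂L/∂z = ∂L/∂h · ∂h/∂z = 2 × 1 = 2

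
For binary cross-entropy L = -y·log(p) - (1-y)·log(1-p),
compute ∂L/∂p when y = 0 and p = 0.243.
∂L/∂p = 1.321

∂L/∂p = -y/p + (1-y)/(1-p) = 0 + 1/0.757 = 1.321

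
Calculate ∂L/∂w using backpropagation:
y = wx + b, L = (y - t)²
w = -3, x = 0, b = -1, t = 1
∂L/∂w = 0

y = wx + b = (-3)(0) + -1 = -1
∂L/∂y = 2(y - t) = 2(-1 - 1) = -4
∂y/∂w = x = 0
∂L/∂w = ∂L/∂y · ∂y/∂w = -4 × 0 = 0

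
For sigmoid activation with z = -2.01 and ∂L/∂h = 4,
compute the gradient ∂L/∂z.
∂L/∂z = 0.4168

σ(-2.01) = 0.1182
σ'(-2.01) = σ(-2.01)(1 - σ(-2.01)) = 0.1182 × 0.8818 = 0.1042
∂L/∂z = ∂L/∂h · σ'(z) = 4 × 0.1042 = 0.4168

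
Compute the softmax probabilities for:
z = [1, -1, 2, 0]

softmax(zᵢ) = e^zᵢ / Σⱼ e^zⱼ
p = [0.2369, 0.0321, 0.6439, 0.0871]

exp(z) = [2.718, 0.3679, 7.389, 1]
Sum = 11.48
p = [0.2369, 0.0321, 0.6439, 0.0871]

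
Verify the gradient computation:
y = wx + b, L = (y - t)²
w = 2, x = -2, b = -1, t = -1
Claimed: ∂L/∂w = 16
Correct

y = (2)(-2) + -1 = -5
∂L/∂y = 2(y - t) = 2(-5 - -1) = -8
∂y/∂w = x = -2
∂L/∂w = -8 × -2 = 16

Claimed value: 16
Correct: The correct gradient is 16.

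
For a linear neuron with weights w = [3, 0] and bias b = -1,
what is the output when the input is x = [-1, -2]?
y = -4

y = (3)(-1) + (0)(-2) + -1 = -4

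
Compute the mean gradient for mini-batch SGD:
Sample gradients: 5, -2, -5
Average gradient = -0.6667

Average = (1/3)(5 + -2 + -5) = -2/3 = -0.6667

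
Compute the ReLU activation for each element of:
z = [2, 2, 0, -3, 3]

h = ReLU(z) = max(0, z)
h = [2, 2, 0, 0, 3]

ReLU applied element-wise: max(0,2)=2, max(0,2)=2, max(0,0)=0, max(0,-3)=0, max(0,3)=3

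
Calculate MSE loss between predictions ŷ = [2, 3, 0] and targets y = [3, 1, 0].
MSE = 1.667

MSE = (1/3)((2-3)² + (3-1)² + (0-0)²) = (1/3)(1 + 4 + 0) = 1.667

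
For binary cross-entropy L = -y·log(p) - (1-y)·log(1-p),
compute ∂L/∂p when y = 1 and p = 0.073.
∂L/∂p = -13.7

∂L/∂p = -y/p + (1-y)/(1-p) = -1/0.073 + 0 = -13.7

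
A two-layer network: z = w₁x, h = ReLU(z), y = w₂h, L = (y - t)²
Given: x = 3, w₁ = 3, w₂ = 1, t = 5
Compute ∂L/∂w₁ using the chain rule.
∂L/∂w₁ = 24

Forward pass:
z = w₁x = 3×3 = 9
h = ReLU(9) = 9
y = w₂h = 1×9 = 9

Backward pass:
∂L/∂y = 2(y - t) = 2(9 - 5) = 8
∂y/∂h = w₂ = 1
∂h/∂z = 1 (ReLU derivative)
∂z/∂w₁ = x = 3

∂L/∂w₁ = 8 × 1 × 1 × 3 = 24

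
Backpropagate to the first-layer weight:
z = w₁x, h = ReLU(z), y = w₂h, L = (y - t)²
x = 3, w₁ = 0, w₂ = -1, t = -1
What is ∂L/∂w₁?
∂L/∂w₁ = 0

Forward pass:
z = w₁x = 0×3 = 0
h = ReLU(0) = 0
y = w₂h = -1×0 = 0

Backward pass:
∂L/∂y = 2(y - t) = 2(0 - -1) = 2
∂y/∂h = w₂ = -1
∂h/∂z = 0 (ReLU derivative)
∂z/∂w₁ = x = 3

∂L/∂w₁ = 2 × -1 × 0 × 3 = 0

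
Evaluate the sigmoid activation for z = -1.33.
0.2092

sigmoid(-1.33) = 1/(1 + e^(1.33)) = 1/(1 + 3.781) = 0.2092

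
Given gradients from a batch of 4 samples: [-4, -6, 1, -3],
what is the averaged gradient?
Average gradient = -3

Average = (1/4)(-4 + -6 + 1 + -3) = -12/4 = -3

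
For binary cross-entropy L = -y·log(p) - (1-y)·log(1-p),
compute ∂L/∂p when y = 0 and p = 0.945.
∂L/∂p = 18.18

∂L/∂p = -y/p + (1-y)/(1-p) = 0 + 1/0.055 = 18.18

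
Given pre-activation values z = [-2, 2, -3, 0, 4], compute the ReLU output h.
h = [0, 2, 0, 0, 4]

ReLU applied element-wise: max(0,-2)=0, max(0,2)=2, max(0,-3)=0, max(0,0)=0, max(0,4)=4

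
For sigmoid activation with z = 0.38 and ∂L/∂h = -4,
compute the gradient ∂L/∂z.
∂L/∂z = -0.9648

σ(0.38) = 0.5939
σ'(0.38) = σ(0.38)(1 - σ(0.38)) = 0.5939 × 0.4061 = 0.2412
∂L/∂z = ∂L/∂h · σ'(z) = -4 × 0.2412 = -0.9648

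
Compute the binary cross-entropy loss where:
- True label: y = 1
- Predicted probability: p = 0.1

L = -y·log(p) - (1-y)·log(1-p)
L = 2.303

L = -1·log(0.1) - 0·log(0.9) = -log(0.1) = 2.303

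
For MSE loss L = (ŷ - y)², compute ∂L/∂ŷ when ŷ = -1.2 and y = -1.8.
∂L/∂ŷ = 1.2

∂L/∂ŷ = 2(ŷ - y) = 2(-1.2 - -1.8) = 2(0.6) = 1.2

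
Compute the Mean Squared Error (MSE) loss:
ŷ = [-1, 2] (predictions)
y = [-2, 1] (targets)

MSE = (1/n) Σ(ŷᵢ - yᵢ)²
MSE = 1

MSE = (1/2)((-1--2)² + (2-1)²) = (1/2)(1 + 1) = 1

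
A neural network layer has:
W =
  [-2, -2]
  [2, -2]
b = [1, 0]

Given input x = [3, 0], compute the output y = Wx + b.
y = [-5, 6]

Wx = [-2×3 + -2×0, 2×3 + -2×0]
   = [-6, 6]
y = Wx + b = [-6 + 1, 6 + 0] = [-5, 6]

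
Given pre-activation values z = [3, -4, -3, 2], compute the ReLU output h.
h = [3, 0, 0, 2]

ReLU applied element-wise: max(0,3)=3, max(0,-4)=0, max(0,-3)=0, max(0,2)=2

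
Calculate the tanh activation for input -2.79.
-0.9925

tanh(-2.79) = (e^(-2.79) - e^(2.79))/(e^(-2.79) + e^(2.79)) = -0.9925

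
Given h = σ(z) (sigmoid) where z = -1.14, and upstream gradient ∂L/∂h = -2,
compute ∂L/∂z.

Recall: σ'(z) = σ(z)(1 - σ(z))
∂L/∂z = -0.3672

σ(-1.14) = 0.2423
σ'(-1.14) = σ(-1.14)(1 - σ(-1.14)) = 0.2423 × 0.7577 = 0.1836
∂L/∂z = ∂L/∂h · σ'(z) = -2 × 0.1836 = -0.3672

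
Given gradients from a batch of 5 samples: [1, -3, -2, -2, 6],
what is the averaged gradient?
Average gradient = 0

Average = (1/5)(1 + -3 + -2 + -2 + 6) = 0/5 = 0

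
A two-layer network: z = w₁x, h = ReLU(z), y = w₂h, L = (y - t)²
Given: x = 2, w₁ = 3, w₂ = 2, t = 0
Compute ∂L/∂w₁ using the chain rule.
∂L/∂w₁ = 96

Forward pass:
z = w₁x = 3×2 = 6
h = ReLU(6) = 6
y = w₂h = 2×6 = 12

Backward pass:
∂L/∂y = 2(y - t) = 2(12 - 0) = 24
∂y/∂h = w₂ = 2
∂h/∂z = 1 (ReLU derivative)
∂z/∂w₁ = x = 2

∂L/∂w₁ = 24 × 2 × 1 × 2 = 96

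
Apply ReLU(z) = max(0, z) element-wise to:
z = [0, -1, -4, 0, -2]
h = [0, 0, 0, 0, 0]

ReLU applied element-wise: max(0,0)=0, max(0,-1)=0, max(0,-4)=0, max(0,0)=0, max(0,-2)=0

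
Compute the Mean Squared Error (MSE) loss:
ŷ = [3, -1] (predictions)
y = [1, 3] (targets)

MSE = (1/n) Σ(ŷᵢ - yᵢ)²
MSE = 10

MSE = (1/2)((3-1)² + (-1-3)²) = (1/2)(4 + 16) = 10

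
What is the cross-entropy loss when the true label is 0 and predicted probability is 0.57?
L = 0.844

L = -0·log(0.57) - 1·log(0.43) = -log(0.43) = 0.844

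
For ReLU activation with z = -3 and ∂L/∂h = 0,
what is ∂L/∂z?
∂L/∂z = 0

h = ReLU(-3) = 0
Since z < 0: ∂h/∂z = 0
∂L/∂z = ∂L/∂h · ∂h/∂z = 0 × 0 = 0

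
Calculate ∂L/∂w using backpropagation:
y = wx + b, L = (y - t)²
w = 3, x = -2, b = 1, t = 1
∂L/∂w = 24

y = wx + b = (3)(-2) + 1 = -5
∂L/∂y = 2(y - t) = 2(-5 - 1) = -12
∂y/∂w = x = -2
∂L/∂w = ∂L/∂y · ∂y/∂w = -12 × -2 = 24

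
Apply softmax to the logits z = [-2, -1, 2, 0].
p = [0.0152, 0.0414, 0.831, 0.1125]

exp(z) = [0.1353, 0.3679, 7.389, 1]
Sum = 8.892
p = [0.0152, 0.0414, 0.831, 0.1125]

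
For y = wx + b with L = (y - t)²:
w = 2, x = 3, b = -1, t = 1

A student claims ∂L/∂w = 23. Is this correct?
Incorrect

y = (2)(3) + -1 = 5
∂L/∂y = 2(y - t) = 2(5 - 1) = 8
∂y/∂w = x = 3
∂L/∂w = 8 × 3 = 24

Claimed value: 23
Incorrect: The correct gradient is 24.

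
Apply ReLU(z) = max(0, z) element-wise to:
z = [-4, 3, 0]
h = [0, 3, 0]

ReLU applied element-wise: max(0,-4)=0, max(0,3)=3, max(0,0)=0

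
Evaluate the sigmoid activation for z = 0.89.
0.7089

sigmoid(0.89) = 1/(1 + e^(-0.89)) = 1/(1 + 0.4107) = 0.7089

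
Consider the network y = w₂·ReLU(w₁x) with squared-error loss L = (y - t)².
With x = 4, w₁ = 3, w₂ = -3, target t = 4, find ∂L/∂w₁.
∂L/∂w₁ = 960

Forward pass:
z = w₁x = 3×4 = 12
h = ReLU(12) = 12
y = w₂h = -3×12 = -36

Backward pass:
∂L/∂y = 2(y - t) = 2(-36 - 4) = -80
∂y/∂h = w₂ = -3
∂h/∂z = 1 (ReLU derivative)
∂z/∂w₁ = x = 4

∂L/∂w₁ = -80 × -3 × 1 × 4 = 960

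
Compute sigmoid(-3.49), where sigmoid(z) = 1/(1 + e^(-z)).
0.0296

sigmoid(-3.49) = 1/(1 + e^(3.49)) = 1/(1 + 32.79) = 0.0296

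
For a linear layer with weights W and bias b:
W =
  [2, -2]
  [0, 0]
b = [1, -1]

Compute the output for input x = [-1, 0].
y = [-1, -1]

Wx = [2×-1 + -2×0, 0×-1 + 0×0]
   = [-2, 0]
y = Wx + b = [-2 + 1, 0 + -1] = [-1, -1]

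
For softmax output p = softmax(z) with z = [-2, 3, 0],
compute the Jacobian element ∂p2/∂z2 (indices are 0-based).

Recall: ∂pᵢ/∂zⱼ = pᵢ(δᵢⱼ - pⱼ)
∂p2/∂z2 = 0.0449

p = softmax(z) = [0.006377, 0.9465, 0.04712]
p2 = 0.04712

∂p2/∂z2 = p2(1 - p2) = 0.04712 × (1 - 0.04712) = 0.0449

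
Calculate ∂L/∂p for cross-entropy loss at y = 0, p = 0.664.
∂L/∂p = 2.976

∂L/∂p = -y/p + (1-y)/(1-p) = 0 + 1/0.336 = 2.976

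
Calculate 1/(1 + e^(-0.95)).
0.7211

sigmoid(0.95) = 1/(1 + e^(-0.95)) = 1/(1 + 0.3867) = 0.7211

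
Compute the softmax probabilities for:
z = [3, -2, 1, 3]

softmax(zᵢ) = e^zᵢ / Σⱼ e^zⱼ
p = [0.4668, 0.0031, 0.0632, 0.4668]

exp(z) = [20.09, 0.1353, 2.718, 20.09]
Sum = 43.02
p = [0.4668, 0.0031, 0.0632, 0.4668]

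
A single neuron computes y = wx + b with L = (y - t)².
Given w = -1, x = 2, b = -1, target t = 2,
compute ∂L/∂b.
∂L/∂b = -10

y = wx + b = (-1)(2) + -1 = -3
∂L/∂y = 2(y - t) = 2(-3 - 2) = -10
∂y/∂b = 1
∂L/∂b = ∂L/∂y · ∂y/∂b = -10 × 1 = -10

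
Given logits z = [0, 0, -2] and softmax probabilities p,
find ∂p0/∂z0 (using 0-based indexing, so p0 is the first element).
∂p0/∂z0 = 0.249

p = softmax(z) = [0.4683, 0.4683, 0.06338]
p0 = 0.4683

∂p0/∂z0 = p0(1 - p0) = 0.4683 × (1 - 0.4683) = 0.249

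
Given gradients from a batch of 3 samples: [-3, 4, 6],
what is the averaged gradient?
Average gradient = 2.333

Average = (1/3)(-3 + 4 + 6) = 7/3 = 2.333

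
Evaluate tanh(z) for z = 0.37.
0.354

tanh(0.37) = (e^(0.37) - e^(-0.37))/(e^(0.37) + e^(-0.37)) = 0.354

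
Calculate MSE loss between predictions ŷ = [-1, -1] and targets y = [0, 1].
MSE = 2.5

MSE = (1/2)((-1-0)² + (-1-1)²) = (1/2)(1 + 4) = 2.5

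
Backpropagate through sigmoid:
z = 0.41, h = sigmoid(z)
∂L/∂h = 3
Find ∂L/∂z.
∂L/∂z = 0.7193

σ(0.41) = 0.6011
σ'(0.41) = σ(0.41)(1 - σ(0.41)) = 0.6011 × 0.3989 = 0.2398
∂L/∂z = ∂L/∂h · σ'(z) = 3 × 0.2398 = 0.7193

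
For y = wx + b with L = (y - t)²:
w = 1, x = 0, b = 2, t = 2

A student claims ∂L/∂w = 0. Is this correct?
Correct

y = (1)(0) + 2 = 2
∂L/∂y = 2(y - t) = 2(2 - 2) = 0
∂y/∂w = x = 0
∂L/∂w = 0 × 0 = 0

Claimed value: 0
Correct: The correct gradient is 0.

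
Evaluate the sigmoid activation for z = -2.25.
0.09535

sigmoid(-2.25) = 1/(1 + e^(2.25)) = 1/(1 + 9.488) = 0.09535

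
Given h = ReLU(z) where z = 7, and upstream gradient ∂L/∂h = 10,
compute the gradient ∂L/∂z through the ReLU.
∂L/∂z = 10

h = ReLU(7) = 7
Since z > 0: ∂h/∂z = 1
∂L/∂z = ∂L/∂h · ∂h/∂z = 10 × 1 = 10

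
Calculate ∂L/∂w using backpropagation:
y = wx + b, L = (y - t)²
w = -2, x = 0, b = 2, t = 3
∂L/∂w = 0

y = wx + b = (-2)(0) + 2 = 2
∂L/∂y = 2(y - t) = 2(2 - 3) = -2
∂y/∂w = x = 0
∂L/∂w = ∂L/∂y · ∂y/∂w = -2 × 0 = 0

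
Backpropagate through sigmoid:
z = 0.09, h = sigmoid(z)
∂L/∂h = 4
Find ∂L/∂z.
∂L/∂z = 0.998

σ(0.09) = 0.5225
σ'(0.09) = σ(0.09)(1 - σ(0.09)) = 0.5225 × 0.4775 = 0.2495
∂L/∂z = ∂L/∂h · σ'(z) = 4 × 0.2495 = 0.998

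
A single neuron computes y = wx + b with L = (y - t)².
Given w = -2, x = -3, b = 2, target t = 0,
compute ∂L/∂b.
∂L/∂b = 16

y = wx + b = (-2)(-3) + 2 = 8
∂L/∂y = 2(y - t) = 2(8 - 0) = 16
∂y/∂b = 1
∂L/∂b = ∂L/∂y · ∂y/∂b = 16 × 1 = 16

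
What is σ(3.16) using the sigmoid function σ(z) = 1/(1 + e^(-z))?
0.9593

sigmoid(3.16) = 1/(1 + e^(-3.16)) = 1/(1 + 0.04243) = 0.9593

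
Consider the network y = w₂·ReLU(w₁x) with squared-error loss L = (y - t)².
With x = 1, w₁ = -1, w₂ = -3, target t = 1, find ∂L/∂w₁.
∂L/∂w₁ = 0

Forward pass:
z = w₁x = -1×1 = -1
h = ReLU(-1) = 0
y = w₂h = -3×0 = 0

Backward pass:
∂L/∂y = 2(y - t) = 2(0 - 1) = -2
∂y/∂h = w₂ = -3
∂h/∂z = 0 (ReLU derivative)
∂z/∂w₁ = x = 1

∂L/∂w₁ = -2 × -3 × 0 × 1 = 0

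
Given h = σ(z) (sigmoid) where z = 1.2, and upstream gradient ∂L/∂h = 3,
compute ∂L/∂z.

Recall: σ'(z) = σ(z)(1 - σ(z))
∂L/∂z = 0.5337

σ(1.2) = 0.7685
σ'(1.2) = σ(1.2)(1 - σ(1.2)) = 0.7685 × 0.2315 = 0.1779
∂L/∂z = ∂L/∂h · σ'(z) = 3 × 0.1779 = 0.5337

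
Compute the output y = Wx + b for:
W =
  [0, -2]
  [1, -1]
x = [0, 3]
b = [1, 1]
y = [-5, -2]

Wx = [0×0 + -2×3, 1×0 + -1×3]
   = [-6, -3]
y = Wx + b = [-6 + 1, -3 + 1] = [-5, -2]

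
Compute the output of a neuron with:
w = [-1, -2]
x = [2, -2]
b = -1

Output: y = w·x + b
y = 1

y = (-1)(2) + (-2)(-2) + -1 = 1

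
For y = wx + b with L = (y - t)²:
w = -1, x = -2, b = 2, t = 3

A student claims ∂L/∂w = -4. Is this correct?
Correct

y = (-1)(-2) + 2 = 4
∂L/∂y = 2(y - t) = 2(4 - 3) = 2
∂y/∂w = x = -2
∂L/∂w = 2 × -2 = -4

Claimed value: -4
Correct: The correct gradient is -4.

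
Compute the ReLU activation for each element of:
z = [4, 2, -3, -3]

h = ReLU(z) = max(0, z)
h = [4, 2, 0, 0]

ReLU applied element-wise: max(0,4)=4, max(0,2)=2, max(0,-3)=0, max(0,-3)=0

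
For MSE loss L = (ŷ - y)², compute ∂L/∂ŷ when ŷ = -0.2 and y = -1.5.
∂L/∂ŷ = 2.6

∂L/∂ŷ = 2(ŷ - y) = 2(-0.2 - -1.5) = 2(1.3) = 2.6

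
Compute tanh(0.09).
0.08976

tanh(0.09) = (e^(0.09) - e^(-0.09))/(e^(0.09) + e^(-0.09)) = 0.08976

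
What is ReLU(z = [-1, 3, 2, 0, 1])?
h = [0, 3, 2, 0, 1]

ReLU applied element-wise: max(0,-1)=0, max(0,3)=3, max(0,2)=2, max(0,0)=0, max(0,1)=1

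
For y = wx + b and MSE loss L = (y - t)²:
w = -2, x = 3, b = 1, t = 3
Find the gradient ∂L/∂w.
∂L/∂w = -48

y = wx + b = (-2)(3) + 1 = -5
∂L/∂y = 2(y - t) = 2(-5 - 3) = -16
∂y/∂w = x = 3
∂L/∂w = ∂L/∂y · ∂y/∂w = -16 × 3 = -48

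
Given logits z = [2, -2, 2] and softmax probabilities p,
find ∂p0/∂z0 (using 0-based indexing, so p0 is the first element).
∂p0/∂z0 = 0.25

p = softmax(z) = [0.4955, 0.009075, 0.4955]
p0 = 0.4955

∂p0/∂z0 = p0(1 - p0) = 0.4955 × (1 - 0.4955) = 0.25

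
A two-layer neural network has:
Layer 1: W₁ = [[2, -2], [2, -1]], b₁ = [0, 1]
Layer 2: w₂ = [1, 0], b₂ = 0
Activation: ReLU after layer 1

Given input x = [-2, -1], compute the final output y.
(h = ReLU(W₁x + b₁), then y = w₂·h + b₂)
y = 0

Layer 1 pre-activation: z₁ = [-2, -2]
After ReLU: h = [0, 0]
Layer 2 output: y = 1×0 + 0×0 + 0 = 0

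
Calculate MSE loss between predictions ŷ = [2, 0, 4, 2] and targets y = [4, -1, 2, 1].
MSE = 2.5

MSE = (1/4)((2-4)² + (0--1)² + (4-2)² + (2-1)²) = (1/4)(4 + 1 + 4 + 1) = 2.5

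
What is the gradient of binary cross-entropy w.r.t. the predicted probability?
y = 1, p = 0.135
∂L/∂p = -7.407

∂L/∂p = -y/p + (1-y)/(1-p) = -1/0.135 + 0 = -7.407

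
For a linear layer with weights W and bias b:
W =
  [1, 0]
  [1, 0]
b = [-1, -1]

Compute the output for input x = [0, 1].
y = [-1, -1]

Wx = [1×0 + 0×1, 1×0 + 0×1]
   = [0, 0]
y = Wx + b = [0 + -1, 0 + -1] = [-1, -1]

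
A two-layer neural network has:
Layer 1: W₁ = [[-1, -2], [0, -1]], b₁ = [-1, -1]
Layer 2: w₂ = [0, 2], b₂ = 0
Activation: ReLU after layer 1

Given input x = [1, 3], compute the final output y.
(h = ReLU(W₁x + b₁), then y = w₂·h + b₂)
y = 0

Layer 1 pre-activation: z₁ = [-8, -4]
After ReLU: h = [0, 0]
Layer 2 output: y = 0×0 + 2×0 + 0 = 0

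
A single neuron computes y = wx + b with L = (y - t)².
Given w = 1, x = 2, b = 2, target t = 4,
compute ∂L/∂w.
∂L/∂w = 0

y = wx + b = (1)(2) + 2 = 4
∂L/∂y = 2(y - t) = 2(4 - 4) = 0
∂y/∂w = x = 2
∂L/∂w = ∂L/∂y · ∂y/∂w = 0 × 2 = 0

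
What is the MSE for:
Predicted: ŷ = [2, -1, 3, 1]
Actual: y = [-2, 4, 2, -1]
MSE = 11.5

MSE = (1/4)((2--2)² + (-1-4)² + (3-2)² + (1--1)²) = (1/4)(16 + 25 + 1 + 4) = 11.5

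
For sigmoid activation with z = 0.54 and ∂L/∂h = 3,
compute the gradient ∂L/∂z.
∂L/∂z = 0.6979

σ(0.54) = 0.6318
σ'(0.54) = σ(0.54)(1 - σ(0.54)) = 0.6318 × 0.3682 = 0.2326
∂L/∂z = ∂L/∂h · σ'(z) = 3 × 0.2326 = 0.6979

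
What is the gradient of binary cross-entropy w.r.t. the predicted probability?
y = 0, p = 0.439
∂L/∂p = 1.783

∂L/∂p = -y/p + (1-y)/(1-p) = 0 + 1/0.561 = 1.783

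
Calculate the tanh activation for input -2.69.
-0.9908

tanh(-2.69) = (e^(-2.69) - e^(2.69))/(e^(-2.69) + e^(2.69)) = -0.9908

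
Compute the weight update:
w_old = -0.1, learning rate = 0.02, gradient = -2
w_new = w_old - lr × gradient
w_new = -0.06

w_new = w - η·∂L/∂w = -0.1 - 0.02×(-2) = -0.1 - (-0.04) = -0.06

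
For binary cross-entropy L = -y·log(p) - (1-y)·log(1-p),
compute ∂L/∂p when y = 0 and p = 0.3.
∂L/∂p = 1.429

∂L/∂p = -y/p + (1-y)/(1-p) = 0 + 1/0.7 = 1.429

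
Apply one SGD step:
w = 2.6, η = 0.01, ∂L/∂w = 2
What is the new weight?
w_new = 2.58

w_new = w - η·∂L/∂w = 2.6 - 0.01×(2) = 2.6 - (0.02) = 2.58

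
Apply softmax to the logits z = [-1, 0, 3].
p = [0.0171, 0.0466, 0.9362]

exp(z) = [0.3679, 1, 20.09]
Sum = 21.45
p = [0.0171, 0.0466, 0.9362]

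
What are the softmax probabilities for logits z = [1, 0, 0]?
p = [0.5761, 0.2119, 0.2119]

exp(z) = [2.718, 1, 1]
Sum = 4.718
p = [0.5761, 0.2119, 0.2119]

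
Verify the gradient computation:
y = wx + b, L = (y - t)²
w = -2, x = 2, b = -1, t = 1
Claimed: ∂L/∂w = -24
Correct

y = (-2)(2) + -1 = -5
∂L/∂y = 2(y - t) = 2(-5 - 1) = -12
∂y/∂w = x = 2
∂L/∂w = -12 × 2 = -24

Claimed value: -24
Correct: The correct gradient is -24.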